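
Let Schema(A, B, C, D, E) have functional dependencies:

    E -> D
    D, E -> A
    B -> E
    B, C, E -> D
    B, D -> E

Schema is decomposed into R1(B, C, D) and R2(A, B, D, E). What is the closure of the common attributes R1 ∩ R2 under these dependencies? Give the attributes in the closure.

A, B, D, E

R1 ∩ R2 = {B, D}.
B → E applies, adding E
D, E → A applies, adding A
Closure: {A, B, D, E}.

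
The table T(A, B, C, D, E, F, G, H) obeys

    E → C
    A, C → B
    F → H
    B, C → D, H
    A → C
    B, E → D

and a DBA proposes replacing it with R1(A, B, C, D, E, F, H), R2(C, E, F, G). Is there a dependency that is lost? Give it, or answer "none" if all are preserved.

E → C lies within R1.
A, C → B lies within R1.
F → H lies within R1.
B, C → D, H lies within R1.
A → C lies within R1.
B, E → D lies within R1.
Every dependency is enforceable on the fragments, so the decomposition is dependency-preserving.

none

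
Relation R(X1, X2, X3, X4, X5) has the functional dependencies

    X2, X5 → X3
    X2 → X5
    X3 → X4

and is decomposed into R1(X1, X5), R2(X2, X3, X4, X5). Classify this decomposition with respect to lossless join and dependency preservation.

lossy but dependency-preserving

Lossless test: (X5)⁺ = {X5}, which is a superkey of neither fragment — lossy.
Dependency preservation: every FD's attributes lie within a single fragment, so each can be enforced locally — preserved.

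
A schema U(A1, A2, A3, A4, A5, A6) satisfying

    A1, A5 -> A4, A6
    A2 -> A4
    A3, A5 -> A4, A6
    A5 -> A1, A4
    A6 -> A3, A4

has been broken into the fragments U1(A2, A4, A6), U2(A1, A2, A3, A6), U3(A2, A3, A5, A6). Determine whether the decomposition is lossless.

Chase test. Columns are A1, A2, A3, A4, A5, A6; row i has aⱼ where attribute j ∈ Ui, else bᵢⱼ.
Initial tableau (one row per fragment):
  row 1: b11 a2 b13 a4 b15 a6
  row 2: a1 a2 a3 b24 b25 a6
  row 3: b31 a2 a3 b34 a5 a6
Rows 1 and 2 agree on A2; apply A2→A4 and equate their A4 entries.
Rows 1 and 3 agree on A2; apply A2→A4 and equate their A4 entries.
Rows 1 and 2 agree on A6; apply A6→A3, A4 and equate their A3, A4 entries.
No row becomes fully distinguished — the join is lossy.

No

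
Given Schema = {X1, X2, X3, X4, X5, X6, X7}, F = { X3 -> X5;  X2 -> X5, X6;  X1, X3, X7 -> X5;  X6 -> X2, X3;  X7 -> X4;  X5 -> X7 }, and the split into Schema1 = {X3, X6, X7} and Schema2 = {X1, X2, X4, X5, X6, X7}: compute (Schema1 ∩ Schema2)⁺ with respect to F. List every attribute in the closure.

Schema1 ∩ Schema2 = {X6, X7}.
X6 → X2, X3 applies, adding X2, X3
X7 → X4 applies, adding X4
X3 → X5 applies, adding X5
Closure: {X2, X3, X4, X5, X6, X7}.

X2, X3, X4, X5, X6, X7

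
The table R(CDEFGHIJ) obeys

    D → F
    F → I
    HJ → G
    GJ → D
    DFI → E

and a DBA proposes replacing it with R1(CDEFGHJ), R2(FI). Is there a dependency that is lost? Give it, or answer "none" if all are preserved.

none

D → F lies within R1.
F → I lies within R2.
HJ → G lies within R1.
GJ → D lies within R1.
DFI → E: restricted closure across fragments reaches E.
Every dependency is enforceable on the fragments, so the decomposition is dependency-preserving.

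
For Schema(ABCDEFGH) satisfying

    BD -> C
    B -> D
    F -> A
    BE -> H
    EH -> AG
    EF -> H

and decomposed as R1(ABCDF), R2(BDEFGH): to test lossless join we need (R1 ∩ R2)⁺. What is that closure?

ABCDF

R1 ∩ R2 = {BDF}.
BD → C applies, adding C
F → A applies, adding A
Closure: {ABCDF}.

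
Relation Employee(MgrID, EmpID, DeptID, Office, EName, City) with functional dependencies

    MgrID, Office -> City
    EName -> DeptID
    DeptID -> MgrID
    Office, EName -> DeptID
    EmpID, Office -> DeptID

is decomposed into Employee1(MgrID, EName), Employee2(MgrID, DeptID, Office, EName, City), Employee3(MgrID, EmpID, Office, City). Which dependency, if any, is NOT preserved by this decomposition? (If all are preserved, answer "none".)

EmpID, Office -> DeptID

Check EmpID, Office → DeptID: no single fragment contains all of {EmpID, DeptID, Office}, and the restricted closure of {EmpID, Office} across the fragments never reaches {DeptID}.
MgrID, Office → City is preserved.
EName → DeptID is preserved.
DeptID → MgrID is preserved.
Office, EName → DeptID is preserved.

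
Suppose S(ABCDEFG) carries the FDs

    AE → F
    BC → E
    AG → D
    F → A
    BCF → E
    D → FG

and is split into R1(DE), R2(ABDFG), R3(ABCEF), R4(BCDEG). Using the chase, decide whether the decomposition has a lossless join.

Yes

Chase test. Columns are ABCDEFG; row i has aⱼ where attribute j ∈ Ri, else bᵢⱼ.
Initial tableau (one row per fragment):
  row 1: b11 b12 b13 a4 a5 b16 b17
  row 2: a1 a2 b23 a4 b25 a6 a7
  row 3: a1 a2 a3 b34 a5 a6 b37
  row 4: b41 a2 a3 a4 a5 b46 a7
Rows 1 and 2 agree on D; apply D→FG and equate their FG entries.
Rows 1 and 4 agree on D; apply D→FG and equate their FG entries.
Rows 1 and 2 agree on F; apply F→A and equate their A entries.
Rows 1 and 4 agree on F; apply F→A and equate their A entries.
Row 4 is now all distinguished symbols — the join is lossless.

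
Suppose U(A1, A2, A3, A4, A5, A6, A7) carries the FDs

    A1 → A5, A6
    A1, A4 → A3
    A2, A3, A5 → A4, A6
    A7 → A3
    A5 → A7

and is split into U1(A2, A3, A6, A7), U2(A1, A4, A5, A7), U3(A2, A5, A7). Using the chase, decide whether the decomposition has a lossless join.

No

Chase test. Columns are A1, A2, A3, A4, A5, A6, A7; row i has aⱼ where attribute j ∈ Ui, else bᵢⱼ.
Initial tableau (one row per fragment):
  row 1: b11 a2 a3 b14 b15 a6 a7
  row 2: a1 b22 b23 a4 a5 b26 a7
  row 3: b31 a2 b33 b34 a5 b36 a7
Rows 1 and 2 agree on A7; apply A7→A3 and equate their A3 entries.
Rows 1 and 3 agree on A7; apply A7→A3 and equate their A3 entries.
No row becomes fully distinguished — the join is lossy.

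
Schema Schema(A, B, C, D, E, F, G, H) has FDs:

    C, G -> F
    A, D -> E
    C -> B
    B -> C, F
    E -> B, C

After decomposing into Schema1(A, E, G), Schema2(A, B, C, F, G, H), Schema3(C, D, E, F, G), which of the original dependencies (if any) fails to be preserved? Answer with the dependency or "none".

Check A, D → E: no single fragment contains all of {A, D, E}, and the restricted closure of {A, D} across the fragments never reaches {E}.
C, G → F is preserved.
C → B is preserved.
B → C, F is preserved.
E → B, C is preserved.

A, D -> E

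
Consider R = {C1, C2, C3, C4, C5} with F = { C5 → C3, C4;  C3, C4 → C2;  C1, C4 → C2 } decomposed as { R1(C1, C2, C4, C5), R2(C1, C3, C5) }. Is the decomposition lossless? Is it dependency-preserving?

lossless but not dependency-preserving

Lossless test: (C1, C5)⁺ = {C1, C2, C3, C4, C5}, which contains all of one fragment — lossless.
Dependency preservation: the restricted closure of {C3, C4} across the fragments never reaches {C2}, so C3, C4 → C2 cannot be enforced without a join — not preserved.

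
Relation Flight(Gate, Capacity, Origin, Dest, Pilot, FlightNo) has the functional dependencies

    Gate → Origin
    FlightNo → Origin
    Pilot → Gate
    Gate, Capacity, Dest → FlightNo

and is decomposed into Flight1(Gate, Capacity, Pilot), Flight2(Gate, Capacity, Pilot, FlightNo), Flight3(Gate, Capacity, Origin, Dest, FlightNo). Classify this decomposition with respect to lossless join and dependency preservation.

lossy but dependency-preserving

Lossless test (chase): Rows 1 and 2 agree on Gate; apply Gate→Origin and equate their Origin entries. Rows 1 and 3 agree on Gate; apply Gate→Origin and equate their Origin entries. No row becomes fully distinguished — the join is lossy.
Dependency preservation: every FD's attributes lie within a single fragment, so each can be enforced locally — preserved.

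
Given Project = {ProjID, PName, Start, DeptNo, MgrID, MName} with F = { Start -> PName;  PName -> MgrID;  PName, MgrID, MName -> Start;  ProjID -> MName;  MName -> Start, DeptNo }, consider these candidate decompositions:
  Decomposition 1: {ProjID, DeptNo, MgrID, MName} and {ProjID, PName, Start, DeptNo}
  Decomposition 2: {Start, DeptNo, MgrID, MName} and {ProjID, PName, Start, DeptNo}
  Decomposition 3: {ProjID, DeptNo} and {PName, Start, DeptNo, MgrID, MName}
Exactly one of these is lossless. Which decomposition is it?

Decomposition 1

Decomposition 1: common = {ProjID, DeptNo}, closure = {ProjID, PName, Start, DeptNo, MgrID, MName} → lossless.
Decomposition 2: common = {Start, DeptNo}, closure = {PName, Start, DeptNo, MgrID} → lossy.
Decomposition 3: common = {DeptNo}, closure = {DeptNo} → lossy.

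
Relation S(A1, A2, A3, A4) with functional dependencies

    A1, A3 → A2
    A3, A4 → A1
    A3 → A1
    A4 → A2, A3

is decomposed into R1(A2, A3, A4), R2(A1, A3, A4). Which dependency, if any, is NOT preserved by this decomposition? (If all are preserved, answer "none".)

none

A1, A3 → A2: restricted closure across fragments reaches A2.
A3, A4 → A1 lies within R2.
A3 → A1 lies within R2.
A4 → A2, A3 lies within R1.
Every dependency is enforceable on the fragments, so the decomposition is dependency-preserving.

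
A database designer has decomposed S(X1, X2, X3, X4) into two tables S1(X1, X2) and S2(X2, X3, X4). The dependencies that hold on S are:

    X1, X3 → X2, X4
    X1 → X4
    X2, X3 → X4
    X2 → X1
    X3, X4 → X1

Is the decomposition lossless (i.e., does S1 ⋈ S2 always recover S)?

Common attributes: S1 ∩ S2 = {X2}.
Closure of {X2}: X2 → X1 applies, adding X1; X1 → X4 applies, adding X4. So (X2)⁺ = {X1, X2, X4}.
This closure contains every attribute of S1, so S1 ∩ S2 → S1. The join is lossless.

Yes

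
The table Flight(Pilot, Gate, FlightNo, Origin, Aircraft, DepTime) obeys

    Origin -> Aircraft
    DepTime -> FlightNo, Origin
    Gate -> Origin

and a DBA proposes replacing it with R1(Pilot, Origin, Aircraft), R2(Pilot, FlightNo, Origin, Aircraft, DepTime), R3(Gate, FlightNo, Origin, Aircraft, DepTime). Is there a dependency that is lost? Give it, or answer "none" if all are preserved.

none

Origin → Aircraft lies within R1.
DepTime → FlightNo, Origin lies within R2.
Gate → Origin lies within R3.
Every dependency is enforceable on the fragments, so the decomposition is dependency-preserving.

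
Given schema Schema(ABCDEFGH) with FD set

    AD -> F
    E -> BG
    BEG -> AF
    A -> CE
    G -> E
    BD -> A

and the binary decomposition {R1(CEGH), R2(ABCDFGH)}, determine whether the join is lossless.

Common attributes: R1 ∩ R2 = {CGH}.
Closure of {CGH}: G → E applies, adding E; E → BG applies, adding B; BEG → AF applies, adding AF. So (CGH)⁺ = {ABCEFGH}.
This closure contains every attribute of R1, so R1 ∩ R2 → R1. The join is lossless.

Yes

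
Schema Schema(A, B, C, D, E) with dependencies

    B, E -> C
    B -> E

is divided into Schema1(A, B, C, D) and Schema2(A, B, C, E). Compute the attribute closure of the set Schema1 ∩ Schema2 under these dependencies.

A, B, C, E

Schema1 ∩ Schema2 = {A, B, C}.
B → E applies, adding E
Closure: {A, B, C, E}.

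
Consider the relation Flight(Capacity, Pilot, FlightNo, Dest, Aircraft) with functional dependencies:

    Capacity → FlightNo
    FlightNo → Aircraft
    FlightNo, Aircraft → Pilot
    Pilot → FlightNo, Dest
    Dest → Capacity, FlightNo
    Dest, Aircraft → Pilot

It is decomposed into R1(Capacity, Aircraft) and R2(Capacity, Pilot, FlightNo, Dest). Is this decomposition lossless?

Yes

Common attributes: R1 ∩ R2 = {Capacity}.
Closure of {Capacity}: Capacity → FlightNo applies, adding FlightNo; FlightNo → Aircraft applies, adding Aircraft; FlightNo, Aircraft → Pilot applies, adding Pilot; Pilot → FlightNo, Dest applies, adding Dest. So (Capacity)⁺ = {Capacity, Pilot, FlightNo, Dest, Aircraft}.
This closure contains every attribute of R1, so R1 ∩ R2 → R1. The join is lossless.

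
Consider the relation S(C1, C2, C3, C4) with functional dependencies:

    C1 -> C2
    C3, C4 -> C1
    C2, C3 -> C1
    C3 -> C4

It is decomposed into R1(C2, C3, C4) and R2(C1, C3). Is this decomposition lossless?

Yes

Common attributes: R1 ∩ R2 = {C3}.
Closure of {C3}: C3 → C4 applies, adding C4; C3, C4 → C1 applies, adding C1; C1 → C2 applies, adding C2. So (C3)⁺ = {C1, C2, C3, C4}.
This closure contains every attribute of R1, so R1 ∩ R2 → R1. The join is lossless.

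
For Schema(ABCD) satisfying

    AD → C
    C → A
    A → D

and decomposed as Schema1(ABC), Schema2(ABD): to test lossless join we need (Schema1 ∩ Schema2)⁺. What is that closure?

Schema1 ∩ Schema2 = {AB}.
A → D applies, adding D
AD → C applies, adding C
Closure: {ABCD}.

ABCD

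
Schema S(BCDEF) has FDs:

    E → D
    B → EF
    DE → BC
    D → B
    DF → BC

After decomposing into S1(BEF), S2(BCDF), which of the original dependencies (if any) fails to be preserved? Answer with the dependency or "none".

none

E → D: restricted closure across fragments reaches D.
B → EF lies within S1.
DE → BC: restricted closure across fragments reaches BC.
D → B lies within S2.
DF → BC lies within S2.
Every dependency is enforceable on the fragments, so the decomposition is dependency-preserving.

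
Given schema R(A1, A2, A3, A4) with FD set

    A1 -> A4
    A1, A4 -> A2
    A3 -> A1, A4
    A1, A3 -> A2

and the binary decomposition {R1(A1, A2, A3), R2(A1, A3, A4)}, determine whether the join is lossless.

Common attributes: R1 ∩ R2 = {A1, A3}.
Closure of {A1, A3}: A1 → A4 applies, adding A4; A1, A4 → A2 applies, adding A2. So (A1, A3)⁺ = {A1, A2, A3, A4}.
This closure contains every attribute of R1, so R1 ∩ R2 → R1. The join is lossless.

Yes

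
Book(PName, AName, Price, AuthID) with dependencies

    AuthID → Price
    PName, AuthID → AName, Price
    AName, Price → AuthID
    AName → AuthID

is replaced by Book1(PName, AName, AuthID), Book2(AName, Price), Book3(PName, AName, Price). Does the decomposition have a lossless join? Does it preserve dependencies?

Lossless test (chase): Rows 2 and 3 agree on AName, Price; apply AName, Price→AuthID and equate their AuthID entries. Rows 1 and 2 agree on AName; apply AName→AuthID and equate their AuthID entries. Rows 1 and 2 agree on AuthID; apply AuthID→Price and equate their Price entries. Row 1 is now all distinguished symbols — the join is lossless.
Dependency preservation: the restricted closure of {AuthID} across the fragments never reaches {Price}, so AuthID → Price cannot be enforced without a join — not preserved.

lossless but not dependency-preserving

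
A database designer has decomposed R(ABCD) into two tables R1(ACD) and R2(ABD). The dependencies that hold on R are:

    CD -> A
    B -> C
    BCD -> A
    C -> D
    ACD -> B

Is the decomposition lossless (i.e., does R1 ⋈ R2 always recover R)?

Common attributes: R1 ∩ R2 = {AD}.
No dependency enlarges {AD}, so (AD)⁺ = {AD}.
The closure contains neither all of R1 = {ACD} nor all of R2 = {ABD}, so the common attributes are not a superkey of either fragment. The join is lossy.

No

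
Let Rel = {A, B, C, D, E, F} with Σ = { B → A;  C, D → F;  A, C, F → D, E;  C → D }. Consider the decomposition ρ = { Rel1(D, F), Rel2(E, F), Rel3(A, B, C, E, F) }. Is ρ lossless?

No

Chase test. Columns are A, B, C, D, E, F; row i has aⱼ where attribute j ∈ Reli, else bᵢⱼ.
Initial tableau (one row per fragment):
  row 1: b11 b12 b13 a4 b15 a6
  row 2: b21 b22 b23 b24 a5 a6
  row 3: a1 a2 a3 b34 a5 a6
No row becomes fully distinguished — the join is lossy.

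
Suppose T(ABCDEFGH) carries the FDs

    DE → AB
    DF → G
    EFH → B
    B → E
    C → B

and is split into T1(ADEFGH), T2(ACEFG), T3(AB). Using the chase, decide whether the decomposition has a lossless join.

Chase test. Columns are ABCDEFGH; row i has aⱼ where attribute j ∈ Ti, else bᵢⱼ.
Initial tableau (one row per fragment):
  row 1: a1 b12 b13 a4 a5 a6 a7 a8
  row 2: a1 b22 a3 b24 a5 a6 a7 b28
  row 3: a1 a2 b33 b34 b35 b36 b37 b38
No row becomes fully distinguished — the join is lossy.

No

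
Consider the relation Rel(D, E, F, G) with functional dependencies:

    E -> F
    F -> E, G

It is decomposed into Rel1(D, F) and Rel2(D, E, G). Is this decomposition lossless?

Common attributes: Rel1 ∩ Rel2 = {D}.
No dependency enlarges {D}, so (D)⁺ = {D}.
The closure contains neither all of Rel1 = {D, F} nor all of Rel2 = {D, E, G}, so the common attributes are not a superkey of either fragment. The join is lossy.

No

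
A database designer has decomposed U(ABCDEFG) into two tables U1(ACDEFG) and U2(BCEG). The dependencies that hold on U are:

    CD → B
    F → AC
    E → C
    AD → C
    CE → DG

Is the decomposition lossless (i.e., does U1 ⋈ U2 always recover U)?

Common attributes: U1 ∩ U2 = {CEG}.
Closure of {CEG}: CE → DG applies, adding D; CD → B applies, adding B. So (CEG)⁺ = {BCDEG}.
This closure contains every attribute of U2, so U1 ∩ U2 → U2. The join is lossless.

Yes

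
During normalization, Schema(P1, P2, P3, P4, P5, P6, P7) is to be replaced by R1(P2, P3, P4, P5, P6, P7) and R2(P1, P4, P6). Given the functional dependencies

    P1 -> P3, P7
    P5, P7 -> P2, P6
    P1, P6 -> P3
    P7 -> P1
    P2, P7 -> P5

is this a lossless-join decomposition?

Common attributes: R1 ∩ R2 = {P4, P6}.
No dependency enlarges {P4, P6}, so (P4, P6)⁺ = {P4, P6}.
The closure contains neither all of R1 = {P2, P3, P4, P5, P6, P7} nor all of R2 = {P1, P4, P6}, so the common attributes are not a superkey of either fragment. The join is lossy.

No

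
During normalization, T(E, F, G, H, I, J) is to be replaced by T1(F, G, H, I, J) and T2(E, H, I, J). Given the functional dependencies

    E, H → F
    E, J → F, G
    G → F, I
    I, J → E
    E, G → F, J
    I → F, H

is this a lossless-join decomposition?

Yes

Common attributes: T1 ∩ T2 = {H, I, J}.
Closure of {H, I, J}: I, J → E applies, adding E; I → F, H applies, adding F; E, J → F, G applies, adding G. So (H, I, J)⁺ = {E, F, G, H, I, J}.
This closure contains every attribute of T1, so T1 ∩ T2 → T1. The join is lossless.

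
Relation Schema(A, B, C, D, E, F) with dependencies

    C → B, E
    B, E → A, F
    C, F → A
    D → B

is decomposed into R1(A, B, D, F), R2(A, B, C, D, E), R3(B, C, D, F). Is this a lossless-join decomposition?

Yes

Chase test. Columns are A, B, C, D, E, F; row i has aⱼ where attribute j ∈ Ri, else bᵢⱼ.
Initial tableau (one row per fragment):
  row 1: a1 a2 b13 a4 b15 a6
  row 2: a1 a2 a3 a4 a5 b26
  row 3: b31 a2 a3 a4 b35 a6
Rows 2 and 3 agree on C; apply C→B, E and equate their B, E entries.
Rows 2 and 3 agree on B, E; apply B, E→A, F and equate their A, F entries.
Row 2 is now all distinguished symbols — the join is lossless.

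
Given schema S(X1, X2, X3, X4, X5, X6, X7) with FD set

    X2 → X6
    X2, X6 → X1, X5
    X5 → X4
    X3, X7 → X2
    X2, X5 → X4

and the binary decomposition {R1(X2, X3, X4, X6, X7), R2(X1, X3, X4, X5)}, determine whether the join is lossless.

Common attributes: R1 ∩ R2 = {X3, X4}.
No dependency enlarges {X3, X4}, so (X3, X4)⁺ = {X3, X4}.
The closure contains neither all of R1 = {X2, X3, X4, X6, X7} nor all of R2 = {X1, X3, X4, X5}, so the common attributes are not a superkey of either fragment. The join is lossy.

No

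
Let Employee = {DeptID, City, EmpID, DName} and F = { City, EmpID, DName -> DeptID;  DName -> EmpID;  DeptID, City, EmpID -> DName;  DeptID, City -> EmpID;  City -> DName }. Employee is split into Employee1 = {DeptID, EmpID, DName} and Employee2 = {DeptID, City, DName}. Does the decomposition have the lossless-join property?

Common attributes: Employee1 ∩ Employee2 = {DeptID, DName}.
Closure of {DeptID, DName}: DName → EmpID applies, adding EmpID. So (DeptID, DName)⁺ = {DeptID, EmpID, DName}.
This closure contains every attribute of Employee1, so Employee1 ∩ Employee2 → Employee1. The join is lossless.

Yes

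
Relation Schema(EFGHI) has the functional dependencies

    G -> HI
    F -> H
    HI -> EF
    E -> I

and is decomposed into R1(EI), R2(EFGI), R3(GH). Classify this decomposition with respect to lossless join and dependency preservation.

lossless but not dependency-preserving

Lossless test (chase): Rows 2 and 3 agree on G; apply G→HI and equate their HI entries. Rows 2 and 3 agree on HI; apply HI→EF and equate their EF entries. Row 2 is now all distinguished symbols — the join is lossless.
Dependency preservation: the restricted closure of {F} across the fragments never reaches {H}, so F → H cannot be enforced without a join — not preserved.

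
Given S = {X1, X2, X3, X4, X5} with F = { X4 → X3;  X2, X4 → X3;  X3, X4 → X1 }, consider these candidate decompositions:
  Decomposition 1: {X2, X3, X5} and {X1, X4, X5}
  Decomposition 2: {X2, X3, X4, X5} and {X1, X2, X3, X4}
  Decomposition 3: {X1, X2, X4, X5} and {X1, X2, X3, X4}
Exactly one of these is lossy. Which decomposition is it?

Decomposition 1: common = {X5}, closure = {X5} → lossy.
Decomposition 2: common = {X2, X3, X4}, closure = {X1, X2, X3, X4} → lossless.
Decomposition 3: common = {X1, X2, X4}, closure = {X1, X2, X3, X4} → lossless.

Decomposition 1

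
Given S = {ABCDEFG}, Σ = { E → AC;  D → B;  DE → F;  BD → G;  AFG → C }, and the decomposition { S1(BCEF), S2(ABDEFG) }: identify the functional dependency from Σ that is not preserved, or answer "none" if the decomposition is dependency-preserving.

Check AFG → C: no single fragment contains all of {ACFG}, and the restricted closure of {AFG} across the fragments never reaches {C}.
E → AC is preserved.
D → B is preserved.
DE → F is preserved.
BD → G is preserved.

AFG → C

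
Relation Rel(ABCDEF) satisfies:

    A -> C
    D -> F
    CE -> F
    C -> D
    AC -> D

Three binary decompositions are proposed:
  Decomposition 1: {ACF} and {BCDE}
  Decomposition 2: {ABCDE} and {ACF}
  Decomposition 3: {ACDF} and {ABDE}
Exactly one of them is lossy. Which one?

Decomposition 1: common = {C}, closure = {CDF} → lossy.
Decomposition 2: common = {AC}, closure = {ACDF} → lossless.
Decomposition 3: common = {AD}, closure = {ACDF} → lossless.

Decomposition 1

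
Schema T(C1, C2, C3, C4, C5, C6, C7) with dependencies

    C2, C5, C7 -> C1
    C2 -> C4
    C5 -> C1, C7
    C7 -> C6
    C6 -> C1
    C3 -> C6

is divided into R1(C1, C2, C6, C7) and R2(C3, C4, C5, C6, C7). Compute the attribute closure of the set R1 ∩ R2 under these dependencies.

R1 ∩ R2 = {C6, C7}.
C6 → C1 applies, adding C1
Closure: {C1, C6, C7}.

C1, C6, C7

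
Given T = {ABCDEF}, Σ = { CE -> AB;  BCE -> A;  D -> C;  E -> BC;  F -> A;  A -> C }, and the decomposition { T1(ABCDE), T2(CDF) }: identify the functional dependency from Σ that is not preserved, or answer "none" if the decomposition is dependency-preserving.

Check F → A: no single fragment contains all of {AF}, and the restricted closure of {F} across the fragments never reaches {A}.
CE → AB is preserved.
BCE → A is preserved.
D → C is preserved.
E → BC is preserved.
A → C is preserved.

F -> A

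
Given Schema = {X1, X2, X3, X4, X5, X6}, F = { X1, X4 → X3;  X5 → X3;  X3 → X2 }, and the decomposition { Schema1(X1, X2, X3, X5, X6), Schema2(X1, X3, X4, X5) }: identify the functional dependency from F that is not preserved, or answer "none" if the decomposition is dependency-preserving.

X1, X4 → X3 lies within Schema2.
X5 → X3 lies within Schema1.
X3 → X2 lies within Schema1.
Every dependency is enforceable on the fragments, so the decomposition is dependency-preserving.

none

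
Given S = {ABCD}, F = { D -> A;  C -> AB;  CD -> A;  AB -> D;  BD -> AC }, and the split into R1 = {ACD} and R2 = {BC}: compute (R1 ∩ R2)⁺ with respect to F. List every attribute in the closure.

ABCD

R1 ∩ R2 = {C}.
C → AB applies, adding AB
AB → D applies, adding D
Closure: {ABCD}.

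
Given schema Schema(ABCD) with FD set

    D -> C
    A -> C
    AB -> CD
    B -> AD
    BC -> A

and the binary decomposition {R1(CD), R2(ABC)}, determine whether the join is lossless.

No

Common attributes: R1 ∩ R2 = {C}.
No dependency enlarges {C}, so (C)⁺ = {C}.
The closure contains neither all of R1 = {CD} nor all of R2 = {ABC}, so the common attributes are not a superkey of either fragment. The join is lossy.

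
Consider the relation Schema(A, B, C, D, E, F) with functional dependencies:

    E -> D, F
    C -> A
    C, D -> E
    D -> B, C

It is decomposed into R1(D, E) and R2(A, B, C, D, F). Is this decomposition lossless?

Yes

Common attributes: R1 ∩ R2 = {D}.
Closure of {D}: D → B, C applies, adding B, C; C → A applies, adding A; C, D → E applies, adding E; E → D, F applies, adding F. So (D)⁺ = {A, B, C, D, E, F}.
This closure contains every attribute of R1, so R1 ∩ R2 → R1. The join is lossless.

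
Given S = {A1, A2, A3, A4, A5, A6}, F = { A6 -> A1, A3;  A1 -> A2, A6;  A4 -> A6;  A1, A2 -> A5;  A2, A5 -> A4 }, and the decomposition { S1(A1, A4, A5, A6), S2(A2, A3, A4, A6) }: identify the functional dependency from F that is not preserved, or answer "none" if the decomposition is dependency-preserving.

A2, A5 -> A4

Check A2, A5 → A4: no single fragment contains all of {A2, A4, A5}, and the restricted closure of {A2, A5} across the fragments never reaches {A4}.
A6 → A1, A3 is preserved.
A1 → A2, A6 is preserved.
A4 → A6 is preserved.
A1, A2 → A5 is preserved.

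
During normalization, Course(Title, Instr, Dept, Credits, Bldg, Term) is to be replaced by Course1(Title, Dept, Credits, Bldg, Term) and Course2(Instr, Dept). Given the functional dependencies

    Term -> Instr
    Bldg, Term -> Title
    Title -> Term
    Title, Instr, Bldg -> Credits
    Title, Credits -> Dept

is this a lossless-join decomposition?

Common attributes: Course1 ∩ Course2 = {Dept}.
No dependency enlarges {Dept}, so (Dept)⁺ = {Dept}.
The closure contains neither all of Course1 = {Title, Dept, Credits, Bldg, Term} nor all of Course2 = {Instr, Dept}, so the common attributes are not a superkey of either fragment. The join is lossy.

No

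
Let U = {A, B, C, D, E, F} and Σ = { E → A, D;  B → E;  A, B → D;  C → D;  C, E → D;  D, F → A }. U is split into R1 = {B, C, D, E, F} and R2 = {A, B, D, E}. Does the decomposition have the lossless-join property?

Yes

Common attributes: R1 ∩ R2 = {B, D, E}.
Closure of {B, D, E}: E → A, D applies, adding A. So (B, D, E)⁺ = {A, B, D, E}.
This closure contains every attribute of R2, so R1 ∩ R2 → R2. The join is lossless.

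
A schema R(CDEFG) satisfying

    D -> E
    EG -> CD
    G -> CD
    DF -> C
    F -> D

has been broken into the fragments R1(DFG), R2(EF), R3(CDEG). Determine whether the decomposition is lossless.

Chase test. Columns are CDEFG; row i has aⱼ where attribute j ∈ Ri, else bᵢⱼ.
Initial tableau (one row per fragment):
  row 1: b11 a2 b13 a4 a5
  row 2: b21 b22 a3 a4 b25
  row 3: a1 a2 a3 b34 a5
Rows 1 and 3 agree on D; apply D→E and equate their E entries.
Rows 1 and 3 agree on EG; apply EG→CD and equate their CD entries.
Rows 1 and 2 agree on F; apply F→D and equate their D entries.
Rows 1 and 2 agree on DF; apply DF→C and equate their C entries.
Row 1 is now all distinguished symbols — the join is lossless.

Yes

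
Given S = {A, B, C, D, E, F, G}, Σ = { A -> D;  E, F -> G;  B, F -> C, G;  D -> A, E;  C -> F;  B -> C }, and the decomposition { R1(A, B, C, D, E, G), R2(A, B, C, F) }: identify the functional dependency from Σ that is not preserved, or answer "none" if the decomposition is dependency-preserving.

E, F -> G

Check E, F → G: no single fragment contains all of {E, F, G}, and the restricted closure of {E, F} across the fragments never reaches {G}.
A → D is preserved.
B, F → C, G is preserved.
D → A, E is preserved.
C → F is preserved.
B → C is preserved.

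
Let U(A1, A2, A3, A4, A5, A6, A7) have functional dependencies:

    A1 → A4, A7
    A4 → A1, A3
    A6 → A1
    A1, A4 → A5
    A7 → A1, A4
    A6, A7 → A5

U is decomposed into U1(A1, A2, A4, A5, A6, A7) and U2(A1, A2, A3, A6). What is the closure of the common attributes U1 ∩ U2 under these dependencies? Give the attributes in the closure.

U1 ∩ U2 = {A1, A2, A6}.
A1 → A4, A7 applies, adding A4, A7
A4 → A1, A3 applies, adding A3
A1, A4 → A5 applies, adding A5
Closure: {A1, A2, A3, A4, A5, A6, A7}.

A1, A2, A3, A4, A5, A6, A7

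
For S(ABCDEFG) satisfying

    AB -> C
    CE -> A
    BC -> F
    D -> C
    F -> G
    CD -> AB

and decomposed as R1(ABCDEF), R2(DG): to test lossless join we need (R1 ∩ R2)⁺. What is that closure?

ABCDFG

R1 ∩ R2 = {D}.
D → C applies, adding C
CD → AB applies, adding AB
BC → F applies, adding F
F → G applies, adding G
Closure: {ABCDFG}.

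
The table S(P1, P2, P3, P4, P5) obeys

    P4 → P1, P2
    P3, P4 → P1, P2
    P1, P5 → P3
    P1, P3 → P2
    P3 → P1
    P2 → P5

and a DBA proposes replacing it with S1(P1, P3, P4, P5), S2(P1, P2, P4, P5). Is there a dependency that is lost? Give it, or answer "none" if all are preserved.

P4 → P1, P2 lies within S2.
P3, P4 → P1, P2: restricted closure across fragments reaches P1, P2.
P1, P5 → P3 lies within S1.
P1, P3 → P2: restricted closure across fragments reaches P2.
P3 → P1 lies within S1.
P2 → P5 lies within S2.
Every dependency is enforceable on the fragments, so the decomposition is dependency-preserving.

none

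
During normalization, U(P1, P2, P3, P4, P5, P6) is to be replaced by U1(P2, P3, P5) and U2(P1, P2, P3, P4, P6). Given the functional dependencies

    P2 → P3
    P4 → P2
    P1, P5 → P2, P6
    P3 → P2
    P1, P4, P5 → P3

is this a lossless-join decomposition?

Common attributes: U1 ∩ U2 = {P2, P3}.
No dependency enlarges {P2, P3}, so (P2, P3)⁺ = {P2, P3}.
The closure contains neither all of U1 = {P2, P3, P5} nor all of U2 = {P1, P2, P3, P4, P6}, so the common attributes are not a superkey of either fragment. The join is lossy.

No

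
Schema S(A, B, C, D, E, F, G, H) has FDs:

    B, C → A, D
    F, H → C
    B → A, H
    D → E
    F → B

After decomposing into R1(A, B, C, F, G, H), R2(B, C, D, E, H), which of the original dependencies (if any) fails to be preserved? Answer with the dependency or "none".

none

B, C → A, D: restricted closure across fragments reaches A, D.
F, H → C lies within R1.
B → A, H lies within R1.
D → E lies within R2.
F → B lies within R1.
Every dependency is enforceable on the fragments, so the decomposition is dependency-preserving.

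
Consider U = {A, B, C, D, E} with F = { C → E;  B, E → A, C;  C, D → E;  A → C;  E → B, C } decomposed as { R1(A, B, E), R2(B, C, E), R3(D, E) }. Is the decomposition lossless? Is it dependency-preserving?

lossless and dependency-preserving

Lossless test (chase): Rows 1 and 2 agree on B, E; apply B, E→A, C and equate their A, C entries. Rows 1 and 3 agree on E; apply E→B, C and equate their B, C entries. Rows 1 and 3 agree on B, E; apply B, E→A, C and equate their A, C entries. Row 3 is now all distinguished symbols — the join is lossless.
Dependency preservation: B, E → A, C; C, D → E; A → C are not contained in any single fragment, but the restricted closure of each left-hand side across the fragments still reaches the right-hand side; the remaining FDs each lie inside some fragment. All dependencies are preserved.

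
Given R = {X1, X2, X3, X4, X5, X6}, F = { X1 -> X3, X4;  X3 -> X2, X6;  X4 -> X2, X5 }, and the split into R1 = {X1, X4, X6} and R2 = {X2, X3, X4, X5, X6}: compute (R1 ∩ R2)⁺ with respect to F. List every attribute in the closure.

R1 ∩ R2 = {X4, X6}.
X4 → X2, X5 applies, adding X2, X5
Closure: {X2, X4, X5, X6}.

X2, X4, X5, X6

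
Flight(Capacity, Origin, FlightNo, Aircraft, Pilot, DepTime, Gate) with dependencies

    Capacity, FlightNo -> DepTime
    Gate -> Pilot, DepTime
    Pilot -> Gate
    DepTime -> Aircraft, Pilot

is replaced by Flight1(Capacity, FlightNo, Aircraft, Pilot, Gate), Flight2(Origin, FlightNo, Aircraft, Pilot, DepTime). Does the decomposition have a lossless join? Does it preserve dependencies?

lossy but dependency-preserving

Lossless test: (FlightNo, Aircraft, Pilot)⁺ = {FlightNo, Aircraft, Pilot, DepTime, Gate}, which is a superkey of neither fragment — lossy.
Dependency preservation: Capacity, FlightNo → DepTime; Gate → Pilot, DepTime are not contained in any single fragment, but the restricted closure of each left-hand side across the fragments still reaches the right-hand side; the remaining FDs each lie inside some fragment. All dependencies are preserved.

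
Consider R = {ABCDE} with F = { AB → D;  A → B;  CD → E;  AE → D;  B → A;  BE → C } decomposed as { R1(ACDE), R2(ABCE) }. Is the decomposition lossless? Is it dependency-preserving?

Lossless test: (ACE)⁺ = {ABCDE}, which contains all of one fragment — lossless.
Dependency preservation: AB → D is not contained in any single fragment, but the restricted closure of its left-hand side across the fragments still reaches the right-hand side; the remaining FDs each lie inside some fragment. All dependencies are preserved.

lossless and dependency-preserving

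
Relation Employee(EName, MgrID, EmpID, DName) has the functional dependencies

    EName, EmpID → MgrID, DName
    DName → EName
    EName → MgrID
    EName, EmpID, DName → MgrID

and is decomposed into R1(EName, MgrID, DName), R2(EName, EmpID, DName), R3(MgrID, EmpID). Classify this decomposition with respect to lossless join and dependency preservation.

lossless and dependency-preserving

Lossless test (chase): Rows 1 and 2 agree on EName; apply EName→MgrID and equate their MgrID entries. Row 2 is now all distinguished symbols — the join is lossless.
Dependency preservation: EName, EmpID → MgrID, DName; EName, EmpID, DName → MgrID are not contained in any single fragment, but the restricted closure of each left-hand side across the fragments still reaches the right-hand side; the remaining FDs each lie inside some fragment. All dependencies are preserved.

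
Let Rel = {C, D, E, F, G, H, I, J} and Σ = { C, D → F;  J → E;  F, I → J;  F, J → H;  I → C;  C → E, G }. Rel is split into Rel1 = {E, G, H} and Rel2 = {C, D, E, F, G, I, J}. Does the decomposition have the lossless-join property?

Common attributes: Rel1 ∩ Rel2 = {E, G}.
No dependency enlarges {E, G}, so (E, G)⁺ = {E, G}.
The closure contains neither all of Rel1 = {E, G, H} nor all of Rel2 = {C, D, E, F, G, I, J}, so the common attributes are not a superkey of either fragment. The join is lossy.

No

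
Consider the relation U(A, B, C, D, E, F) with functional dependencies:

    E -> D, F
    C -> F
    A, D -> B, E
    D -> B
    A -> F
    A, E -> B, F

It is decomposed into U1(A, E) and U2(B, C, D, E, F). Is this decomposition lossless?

Common attributes: U1 ∩ U2 = {E}.
Closure of {E}: E → D, F applies, adding D, F; D → B applies, adding B. So (E)⁺ = {B, D, E, F}.
The closure contains neither all of U1 = {A, E} nor all of U2 = {B, C, D, E, F}, so the common attributes are not a superkey of either fragment. The join is lossy.

No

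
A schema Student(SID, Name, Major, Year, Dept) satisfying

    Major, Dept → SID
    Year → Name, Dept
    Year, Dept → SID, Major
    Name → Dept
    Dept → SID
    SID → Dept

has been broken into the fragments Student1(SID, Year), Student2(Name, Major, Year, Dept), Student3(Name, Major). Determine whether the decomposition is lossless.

Chase test. Columns are SID, Name, Major, Year, Dept; row i has aⱼ where attribute j ∈ Studenti, else bᵢⱼ.
Initial tableau (one row per fragment):
  row 1: a1 b12 b13 a4 b15
  row 2: b21 a2 a3 a4 a5
  row 3: b31 a2 a3 b34 b35
Rows 1 and 2 agree on Year; apply Year→Name, Dept and equate their Name, Dept entries.
Rows 1 and 2 agree on Year, Dept; apply Year, Dept→SID, Major and equate their SID, Major entries.
Rows 1 and 3 agree on Name; apply Name→Dept and equate their Dept entries.
Rows 1 and 3 agree on Dept; apply Dept→SID and equate their SID entries.
Row 1 is now all distinguished symbols — the join is lossless.

Yes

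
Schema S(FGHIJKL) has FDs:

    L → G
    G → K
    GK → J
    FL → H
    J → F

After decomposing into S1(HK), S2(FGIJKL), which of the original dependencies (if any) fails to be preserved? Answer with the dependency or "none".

Check FL → H: no single fragment contains all of {FHL}, and the restricted closure of {FL} across the fragments never reaches {H}.
L → G is preserved.
G → K is preserved.
GK → J is preserved.
J → F is preserved.

FL → H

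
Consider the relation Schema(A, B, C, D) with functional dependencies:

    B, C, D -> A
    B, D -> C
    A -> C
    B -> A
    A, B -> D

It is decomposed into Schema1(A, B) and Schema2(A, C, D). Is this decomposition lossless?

Common attributes: Schema1 ∩ Schema2 = {A}.
Closure of {A}: A → C applies, adding C. So (A)⁺ = {A, C}.
The closure contains neither all of Schema1 = {A, B} nor all of Schema2 = {A, C, D}, so the common attributes are not a superkey of either fragment. The join is lossy.

No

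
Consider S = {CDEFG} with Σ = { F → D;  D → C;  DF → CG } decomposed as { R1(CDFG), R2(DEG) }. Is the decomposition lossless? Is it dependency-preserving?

Lossless test: (DG)⁺ = {CDG}, which is a superkey of neither fragment — lossy.
Dependency preservation: every FD's attributes lie within a single fragment, so each can be enforced locally — preserved.

lossy but dependency-preserving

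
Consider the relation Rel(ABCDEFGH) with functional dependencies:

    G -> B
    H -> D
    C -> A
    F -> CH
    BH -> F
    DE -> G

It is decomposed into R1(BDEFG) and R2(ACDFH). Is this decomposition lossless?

Common attributes: R1 ∩ R2 = {DF}.
Closure of {DF}: F → CH applies, adding CH; C → A applies, adding A. So (DF)⁺ = {ACDFH}.
This closure contains every attribute of R2, so R1 ∩ R2 → R2. The join is lossless.

Yes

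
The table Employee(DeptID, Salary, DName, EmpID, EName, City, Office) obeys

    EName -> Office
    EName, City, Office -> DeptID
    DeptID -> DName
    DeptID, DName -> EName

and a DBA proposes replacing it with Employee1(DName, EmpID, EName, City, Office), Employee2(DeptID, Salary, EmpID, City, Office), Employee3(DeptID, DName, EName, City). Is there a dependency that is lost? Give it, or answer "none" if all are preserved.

none

EName → Office lies within Employee1.
EName, City, Office → DeptID: restricted closure across fragments reaches DeptID.
DeptID → DName lies within Employee3.
DeptID, DName → EName lies within Employee3.
Every dependency is enforceable on the fragments, so the decomposition is dependency-preserving.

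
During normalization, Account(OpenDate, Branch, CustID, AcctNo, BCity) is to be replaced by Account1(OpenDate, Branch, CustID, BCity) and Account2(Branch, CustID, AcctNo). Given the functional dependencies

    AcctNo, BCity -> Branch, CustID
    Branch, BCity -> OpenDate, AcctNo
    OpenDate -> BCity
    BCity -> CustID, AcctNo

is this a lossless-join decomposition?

No

Common attributes: Account1 ∩ Account2 = {Branch, CustID}.
No dependency enlarges {Branch, CustID}, so (Branch, CustID)⁺ = {Branch, CustID}.
The closure contains neither all of Account1 = {OpenDate, Branch, CustID, BCity} nor all of Account2 = {Branch, CustID, AcctNo}, so the common attributes are not a superkey of either fragment. The join is lossy.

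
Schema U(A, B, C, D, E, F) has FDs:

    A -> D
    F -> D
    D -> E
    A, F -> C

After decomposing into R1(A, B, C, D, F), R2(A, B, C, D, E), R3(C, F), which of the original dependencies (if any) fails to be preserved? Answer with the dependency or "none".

A → D lies within R1.
F → D lies within R1.
D → E lies within R2.
A, F → C lies within R1.
Every dependency is enforceable on the fragments, so the decomposition is dependency-preserving.

none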